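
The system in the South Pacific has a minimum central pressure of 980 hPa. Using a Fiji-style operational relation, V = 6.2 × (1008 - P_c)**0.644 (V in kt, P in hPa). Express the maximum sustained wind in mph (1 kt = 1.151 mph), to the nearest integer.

ΔP = 1008 − 980 = 28 hPa.
V ≈ 6.2 × 28^0.644 = 6.2 × 8.550 ≈ 53.010 kt.
53.010 × 1.151 ≈ 61.02 mph → 61 mph.

61 mph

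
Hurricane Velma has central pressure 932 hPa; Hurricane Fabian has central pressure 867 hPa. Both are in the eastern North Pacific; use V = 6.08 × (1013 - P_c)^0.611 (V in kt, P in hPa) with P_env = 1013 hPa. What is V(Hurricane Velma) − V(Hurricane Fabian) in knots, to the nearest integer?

Hurricane Velma: ΔP = 81; V ≈ 6.08 × 81^0.611 ≈ 89.12 kt.
Hurricane Fabian: ΔP = 146; V ≈ 6.08 × 146^0.611 ≈ 127.74 kt.
Difference ≈ 89.12 − 127.74 = -38.62 → -39 kt.

-39 kt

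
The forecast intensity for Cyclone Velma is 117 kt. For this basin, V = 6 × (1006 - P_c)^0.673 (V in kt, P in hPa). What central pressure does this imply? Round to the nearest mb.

ΔP = (V / 6)^(1/0.673) = (117/6)^1.486.
117/6 = 19.500; 19.500^1.486 ≈ 82.57 mb.
P_c = 1006 − 82.57 = 923.43 ≈ 923 mb.

923 mb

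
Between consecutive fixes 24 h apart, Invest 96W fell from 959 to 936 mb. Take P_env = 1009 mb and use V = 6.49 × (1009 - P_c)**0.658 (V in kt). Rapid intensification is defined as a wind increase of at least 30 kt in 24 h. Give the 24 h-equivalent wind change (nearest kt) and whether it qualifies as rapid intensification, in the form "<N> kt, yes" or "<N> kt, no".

24 kt, no

V₁: ΔP = 50, V ≈ 6.49 × 50^0.658 ≈ 85.15 kt.
V₂: ΔP = 73, V ≈ 6.49 × 73^0.658 ≈ 109.22 kt.
ΔV over 24 h = 24.07 kt → 24 h equivalent = 24.07 × 24/24 ≈ 24.07 kt.
24 kt < 30 kt ⇒ not rapid intensification.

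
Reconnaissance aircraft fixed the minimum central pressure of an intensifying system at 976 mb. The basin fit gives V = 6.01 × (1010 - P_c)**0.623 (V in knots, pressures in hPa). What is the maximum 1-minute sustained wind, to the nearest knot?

ΔP = 1010 − 976 = 34 mb.
34^0.623 ≈ 8.997.
V ≈ 6.01 × 8.997 ≈ 54.1 kt.

54 kt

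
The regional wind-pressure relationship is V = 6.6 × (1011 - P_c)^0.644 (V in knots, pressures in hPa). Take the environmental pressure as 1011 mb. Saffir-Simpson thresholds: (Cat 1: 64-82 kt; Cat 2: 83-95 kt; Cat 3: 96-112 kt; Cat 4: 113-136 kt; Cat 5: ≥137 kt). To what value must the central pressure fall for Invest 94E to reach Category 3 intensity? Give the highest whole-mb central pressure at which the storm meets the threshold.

947 mb

Category 3 begins at V = 96 kt.
Required ΔP = (96/6.6)^(1/0.644) = 14.545^1.553 ≈ 63.90 mb.
P_c ≤ 1011 − 63.90 = 947.10, so the highest integer P_c is 947 mb.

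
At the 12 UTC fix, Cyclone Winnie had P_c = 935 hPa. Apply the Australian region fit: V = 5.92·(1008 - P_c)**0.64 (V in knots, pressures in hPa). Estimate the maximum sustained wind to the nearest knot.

92 kt

ΔP = 1008 − 935 = 73 hPa.
73^0.64 ≈ 15.579.
V ≈ 5.92 × 15.579 ≈ 92.2 kt.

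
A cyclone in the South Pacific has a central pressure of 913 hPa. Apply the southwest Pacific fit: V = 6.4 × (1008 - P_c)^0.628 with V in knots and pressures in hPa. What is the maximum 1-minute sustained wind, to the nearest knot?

ΔP = 1008 − 913 = 95 hPa.
95^0.628 ≈ 17.459.
V ≈ 6.4 × 17.459 ≈ 111.7 kt.

112 kt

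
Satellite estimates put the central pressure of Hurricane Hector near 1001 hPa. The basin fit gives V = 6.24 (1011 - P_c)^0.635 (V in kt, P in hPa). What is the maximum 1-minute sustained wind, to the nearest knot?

27 kt

ΔP = 1011 − 1001 = 10 hPa.
10^0.635 ≈ 4.315.
V ≈ 6.24 × 4.315 ≈ 26.9 kt.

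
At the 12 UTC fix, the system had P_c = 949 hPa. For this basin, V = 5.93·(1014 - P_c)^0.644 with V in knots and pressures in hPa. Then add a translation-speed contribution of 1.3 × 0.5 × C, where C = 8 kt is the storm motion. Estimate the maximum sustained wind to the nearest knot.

ΔP = 1014 − 949 = 65 hPa.
65^0.644 ≈ 14.707.
V ≈ 5.93 × 14.707 ≈ 87.2 kt.
Translation term: 1.3 × 0.5 × 8 = 5.2 kt.
Corrected V ≈ 92.4 kt → 92 kt.

92 kt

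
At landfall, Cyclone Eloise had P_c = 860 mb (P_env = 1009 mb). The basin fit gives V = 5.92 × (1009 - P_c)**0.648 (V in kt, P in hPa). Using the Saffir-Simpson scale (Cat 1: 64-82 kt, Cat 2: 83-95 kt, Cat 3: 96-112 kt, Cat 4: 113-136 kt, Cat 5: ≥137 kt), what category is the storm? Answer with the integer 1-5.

5

ΔP = 1009 − 860 = 149 mb.
V ≈ 5.92 × 149^0.648 = 5.92 × 25.60 ≈ 152 kt.
152 kt falls in the Category 5 band.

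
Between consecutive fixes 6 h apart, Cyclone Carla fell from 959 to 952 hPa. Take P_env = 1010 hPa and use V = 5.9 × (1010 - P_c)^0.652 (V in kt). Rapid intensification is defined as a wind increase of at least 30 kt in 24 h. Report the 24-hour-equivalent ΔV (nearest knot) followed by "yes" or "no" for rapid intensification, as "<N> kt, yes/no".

27 kt, no

V₁: ΔP = 51, V ≈ 5.9 × 51^0.652 ≈ 76.59 kt.
V₂: ΔP = 58, V ≈ 5.9 × 58^0.652 ≈ 83.29 kt.
ΔV over 6 h = 6.70 kt → 24 h equivalent = 6.70 × 24/6 ≈ 26.80 kt.
27 kt < 30 kt ⇒ not rapid intensification.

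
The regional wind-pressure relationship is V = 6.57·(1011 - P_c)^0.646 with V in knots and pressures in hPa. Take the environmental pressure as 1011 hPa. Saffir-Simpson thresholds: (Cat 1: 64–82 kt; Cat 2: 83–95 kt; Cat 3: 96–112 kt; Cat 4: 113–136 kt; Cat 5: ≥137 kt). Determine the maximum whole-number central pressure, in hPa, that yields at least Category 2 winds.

Category 2 begins at V = 83 kt.
Required ΔP = (83/6.57)^(1/0.646) = 12.633^1.548 ≈ 50.71 hPa.
P_c ≤ 1011 − 50.71 = 960.29, so the highest integer P_c is 960 hPa.

960 hPa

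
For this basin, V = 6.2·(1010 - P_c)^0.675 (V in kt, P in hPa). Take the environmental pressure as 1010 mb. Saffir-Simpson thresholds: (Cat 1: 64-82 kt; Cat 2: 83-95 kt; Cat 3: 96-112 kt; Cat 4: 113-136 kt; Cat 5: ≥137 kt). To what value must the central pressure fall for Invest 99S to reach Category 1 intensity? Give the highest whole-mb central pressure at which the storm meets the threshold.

978 mb

Category 1 begins at V = 64 kt.
Required ΔP = (64/6.2)^(1/0.675) = 10.323^1.481 ≈ 31.76 mb.
P_c ≤ 1010 − 31.76 = 978.24, so the highest integer P_c is 978 mb.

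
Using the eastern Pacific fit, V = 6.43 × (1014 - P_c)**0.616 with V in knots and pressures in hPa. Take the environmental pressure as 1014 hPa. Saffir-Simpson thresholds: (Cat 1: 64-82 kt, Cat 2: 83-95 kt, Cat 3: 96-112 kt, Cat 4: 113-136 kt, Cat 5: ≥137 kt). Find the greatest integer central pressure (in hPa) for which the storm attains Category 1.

972 hPa

Category 1 begins at V = 64 kt.
Required ΔP = (64/6.43)^(1/0.616) = 9.953^1.623 ≈ 41.69 hPa.
P_c ≤ 1014 − 41.69 = 972.31, so the highest integer P_c is 972 hPa.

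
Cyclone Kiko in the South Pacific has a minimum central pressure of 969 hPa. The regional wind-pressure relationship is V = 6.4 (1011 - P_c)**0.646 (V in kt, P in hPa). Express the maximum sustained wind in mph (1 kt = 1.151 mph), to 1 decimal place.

ΔP = 1011 − 969 = 42 hPa.
V ≈ 6.4 × 42^0.646 = 6.4 × 11.185 ≈ 71.581 kt.
71.581 × 1.151 ≈ 82.39 mph → 82.4 mph.

82.4 mph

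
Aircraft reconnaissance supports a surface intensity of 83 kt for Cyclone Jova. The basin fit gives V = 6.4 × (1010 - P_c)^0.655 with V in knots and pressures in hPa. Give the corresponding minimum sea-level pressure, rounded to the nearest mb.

ΔP = (V / 6.4)^(1/0.655) = (83/6.4)^1.527.
83/6.4 = 12.969; 12.969^1.527 ≈ 50.01 mb.
P_c = 1010 − 50.01 = 959.99 ≈ 960 mb.

960 mb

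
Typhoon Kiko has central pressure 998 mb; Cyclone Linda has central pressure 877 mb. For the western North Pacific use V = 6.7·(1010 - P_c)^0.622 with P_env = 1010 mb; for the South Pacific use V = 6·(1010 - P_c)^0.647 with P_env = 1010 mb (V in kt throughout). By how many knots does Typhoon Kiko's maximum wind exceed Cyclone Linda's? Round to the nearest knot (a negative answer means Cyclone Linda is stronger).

-111 kt

Typhoon Kiko: ΔP = 12; V ≈ 6.7 × 12^0.622 ≈ 31.43 kt.
Cyclone Linda: ΔP = 133; V ≈ 6 × 133^0.647 ≈ 142.00 kt.
Difference ≈ 31.43 − 142.00 = -110.57 → -111 kt.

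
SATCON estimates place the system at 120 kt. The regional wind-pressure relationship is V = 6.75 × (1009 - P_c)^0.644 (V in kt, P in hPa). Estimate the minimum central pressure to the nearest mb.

ΔP = (V / 6.75)^(1/0.644) = (120/6.75)^1.553.
120/6.75 = 17.778; 17.778^1.553 ≈ 87.26 mb.
P_c = 1009 − 87.26 = 921.74 ≈ 922 mb.

922 mb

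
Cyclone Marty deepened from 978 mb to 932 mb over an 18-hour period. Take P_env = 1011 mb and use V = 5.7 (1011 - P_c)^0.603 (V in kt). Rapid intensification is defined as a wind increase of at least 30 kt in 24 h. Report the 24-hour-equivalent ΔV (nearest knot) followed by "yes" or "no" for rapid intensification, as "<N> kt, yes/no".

43 kt, yes

V₁: ΔP = 33, V ≈ 5.7 × 33^0.603 ≈ 46.94 kt.
V₂: ΔP = 79, V ≈ 5.7 × 79^0.603 ≈ 79.46 kt.
ΔV over 18 h = 32.52 kt → 24 h equivalent = 32.52 × 24/18 ≈ 43.36 kt.
43 kt ≥ 30 kt ⇒ rapid intensification.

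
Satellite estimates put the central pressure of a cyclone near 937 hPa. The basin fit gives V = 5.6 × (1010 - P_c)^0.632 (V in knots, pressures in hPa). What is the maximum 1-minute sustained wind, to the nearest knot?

84 kt

ΔP = 1010 − 937 = 73 hPa.
73^0.632 ≈ 15.053.
V ≈ 5.6 × 15.053 ≈ 84.3 kt.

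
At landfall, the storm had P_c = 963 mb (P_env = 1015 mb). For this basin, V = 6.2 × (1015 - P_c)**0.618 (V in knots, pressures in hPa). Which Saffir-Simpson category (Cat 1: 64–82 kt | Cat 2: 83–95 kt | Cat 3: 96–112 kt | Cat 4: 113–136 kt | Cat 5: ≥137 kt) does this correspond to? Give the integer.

1

ΔP = 1015 − 963 = 52 mb.
V ≈ 6.2 × 52^0.618 = 6.2 × 11.49 ≈ 71 kt.
71 kt falls in the Category 1 band.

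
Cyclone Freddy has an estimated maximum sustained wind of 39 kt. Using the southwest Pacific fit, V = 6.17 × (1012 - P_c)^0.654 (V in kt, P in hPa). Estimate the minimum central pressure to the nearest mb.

995 mb

ΔP = (V / 6.17)^(1/0.654) = (39/6.17)^1.529.
39/6.17 = 6.321; 6.321^1.529 ≈ 16.77 mb.
P_c = 1012 − 16.77 = 995.23 ≈ 995 mb.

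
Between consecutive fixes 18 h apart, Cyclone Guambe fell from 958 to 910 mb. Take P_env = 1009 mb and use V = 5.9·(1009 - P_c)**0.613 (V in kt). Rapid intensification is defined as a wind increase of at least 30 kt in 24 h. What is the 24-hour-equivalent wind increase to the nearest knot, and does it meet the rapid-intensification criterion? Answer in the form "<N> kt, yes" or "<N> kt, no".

V₁: ΔP = 51, V ≈ 5.9 × 51^0.613 ≈ 65.70 kt.
V₂: ΔP = 99, V ≈ 5.9 × 99^0.613 ≈ 98.67 kt.
ΔV over 18 h = 32.97 kt → 24 h equivalent = 32.97 × 24/18 ≈ 43.96 kt.
44 kt ≥ 30 kt ⇒ rapid intensification.

44 kt, yes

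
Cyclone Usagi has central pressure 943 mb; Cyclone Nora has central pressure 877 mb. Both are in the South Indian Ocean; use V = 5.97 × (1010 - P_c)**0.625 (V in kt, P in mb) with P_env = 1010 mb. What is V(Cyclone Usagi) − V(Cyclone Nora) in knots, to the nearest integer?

-44 kt

Cyclone Usagi: ΔP = 67; V ≈ 5.97 × 67^0.625 ≈ 82.66 kt.
Cyclone Nora: ΔP = 133; V ≈ 5.97 × 133^0.625 ≈ 126.88 kt.
Difference ≈ 82.66 − 126.88 = -44.22 → -44 kt.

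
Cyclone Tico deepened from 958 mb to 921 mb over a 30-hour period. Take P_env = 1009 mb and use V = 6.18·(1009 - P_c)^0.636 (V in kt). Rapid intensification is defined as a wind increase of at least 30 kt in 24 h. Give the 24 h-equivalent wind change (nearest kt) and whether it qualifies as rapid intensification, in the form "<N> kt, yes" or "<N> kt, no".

V₁: ΔP = 51, V ≈ 6.18 × 51^0.636 ≈ 75.34 kt.
V₂: ΔP = 88, V ≈ 6.18 × 88^0.636 ≈ 106.58 kt.
ΔV over 30 h = 31.24 kt → 24 h equivalent = 31.24 × 24/30 ≈ 24.99 kt.
25 kt < 30 kt ⇒ not rapid intensification.

25 kt, no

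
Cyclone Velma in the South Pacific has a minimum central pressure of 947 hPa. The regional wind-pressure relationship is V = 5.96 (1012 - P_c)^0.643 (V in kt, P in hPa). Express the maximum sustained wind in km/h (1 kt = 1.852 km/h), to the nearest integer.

ΔP = 1012 − 947 = 65 hPa.
V ≈ 5.96 × 65^0.643 = 5.96 × 14.645 ≈ 87.287 kt.
87.287 × 1.852 ≈ 161.66 km/h → 162 km/h.

162 km/h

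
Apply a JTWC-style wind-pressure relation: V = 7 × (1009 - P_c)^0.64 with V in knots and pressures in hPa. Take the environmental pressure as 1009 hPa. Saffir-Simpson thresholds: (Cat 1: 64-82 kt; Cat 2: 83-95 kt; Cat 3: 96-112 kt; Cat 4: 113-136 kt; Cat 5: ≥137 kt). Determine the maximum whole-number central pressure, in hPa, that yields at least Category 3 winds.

Category 3 begins at V = 96 kt.
Required ΔP = (96/7)^(1/0.64) = 13.714^1.562 ≈ 59.82 hPa.
P_c ≤ 1009 − 59.82 = 949.18, so the highest integer P_c is 949 hPa.

949 hPa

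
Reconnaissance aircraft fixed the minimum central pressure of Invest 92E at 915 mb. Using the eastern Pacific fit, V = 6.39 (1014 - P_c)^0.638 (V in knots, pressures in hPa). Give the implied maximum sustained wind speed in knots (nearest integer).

120 kt

ΔP = 1014 − 915 = 99 mb.
99^0.638 ≈ 18.759.
V ≈ 6.39 × 18.759 ≈ 119.9 kt.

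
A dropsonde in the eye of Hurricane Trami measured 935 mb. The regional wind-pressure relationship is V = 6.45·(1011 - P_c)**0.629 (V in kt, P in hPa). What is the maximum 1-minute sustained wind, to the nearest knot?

98 kt

ΔP = 1011 − 935 = 76 mb.
76^0.629 ≈ 15.242.
V ≈ 6.45 × 15.242 ≈ 98.3 kt.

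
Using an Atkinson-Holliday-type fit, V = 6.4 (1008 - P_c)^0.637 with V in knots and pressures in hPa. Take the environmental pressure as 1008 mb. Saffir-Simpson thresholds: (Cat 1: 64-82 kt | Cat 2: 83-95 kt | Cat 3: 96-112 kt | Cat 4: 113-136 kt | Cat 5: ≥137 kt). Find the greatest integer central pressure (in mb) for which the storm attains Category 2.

Category 2 begins at V = 83 kt.
Required ΔP = (83/6.4)^(1/0.637) = 12.969^1.570 ≈ 55.86 mb.
P_c ≤ 1008 − 55.86 = 952.14, so the highest integer P_c is 952 mb.

952 mb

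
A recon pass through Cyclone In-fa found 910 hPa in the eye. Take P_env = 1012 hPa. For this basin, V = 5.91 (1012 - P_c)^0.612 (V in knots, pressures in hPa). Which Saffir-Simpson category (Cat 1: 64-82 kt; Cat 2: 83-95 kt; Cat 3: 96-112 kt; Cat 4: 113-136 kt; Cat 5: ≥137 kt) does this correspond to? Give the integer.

3

ΔP = 1012 − 910 = 102 hPa.
V ≈ 5.91 × 102^0.612 = 5.91 × 16.95 ≈ 100 kt.
100 kt falls in the Category 3 band.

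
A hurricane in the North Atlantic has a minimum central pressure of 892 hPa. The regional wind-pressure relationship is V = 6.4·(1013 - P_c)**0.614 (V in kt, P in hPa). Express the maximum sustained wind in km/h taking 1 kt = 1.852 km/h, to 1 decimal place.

ΔP = 1013 − 892 = 121 hPa.
V ≈ 6.4 × 121^0.614 = 6.4 × 19.003 ≈ 121.621 kt.
121.621 × 1.852 ≈ 225.24 km/h → 225.2 km/h.

225.2 km/h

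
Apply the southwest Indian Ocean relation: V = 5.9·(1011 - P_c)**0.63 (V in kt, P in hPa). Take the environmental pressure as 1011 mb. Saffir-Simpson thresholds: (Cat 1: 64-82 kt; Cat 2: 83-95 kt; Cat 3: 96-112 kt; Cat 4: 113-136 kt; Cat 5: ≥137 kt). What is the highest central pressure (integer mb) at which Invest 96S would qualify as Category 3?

Category 3 begins at V = 96 kt.
Required ΔP = (96/5.9)^(1/0.63) = 16.271^1.587 ≈ 83.73 mb.
P_c ≤ 1011 − 83.73 = 927.27, so the highest integer P_c is 927 mb.

927 mb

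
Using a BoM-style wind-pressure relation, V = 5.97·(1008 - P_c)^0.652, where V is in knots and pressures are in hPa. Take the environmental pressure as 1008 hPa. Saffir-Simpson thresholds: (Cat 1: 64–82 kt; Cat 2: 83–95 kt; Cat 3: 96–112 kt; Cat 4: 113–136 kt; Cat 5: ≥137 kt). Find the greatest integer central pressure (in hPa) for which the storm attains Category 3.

937 hPa

Category 3 begins at V = 96 kt.
Required ΔP = (96/5.97)^(1/0.652) = 16.080^1.534 ≈ 70.82 hPa.
P_c ≤ 1008 − 70.82 = 937.18, so the highest integer P_c is 937 hPa.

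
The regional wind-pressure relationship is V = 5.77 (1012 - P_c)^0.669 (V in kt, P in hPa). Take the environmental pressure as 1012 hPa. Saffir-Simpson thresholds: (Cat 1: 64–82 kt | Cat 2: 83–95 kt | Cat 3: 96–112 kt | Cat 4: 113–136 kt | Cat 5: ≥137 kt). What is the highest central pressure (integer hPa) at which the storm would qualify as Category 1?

975 hPa

Category 1 begins at V = 64 kt.
Required ΔP = (64/5.77)^(1/0.669) = 11.092^1.495 ≈ 36.48 hPa.
P_c ≤ 1012 − 36.48 = 975.52, so the highest integer P_c is 975 hPa.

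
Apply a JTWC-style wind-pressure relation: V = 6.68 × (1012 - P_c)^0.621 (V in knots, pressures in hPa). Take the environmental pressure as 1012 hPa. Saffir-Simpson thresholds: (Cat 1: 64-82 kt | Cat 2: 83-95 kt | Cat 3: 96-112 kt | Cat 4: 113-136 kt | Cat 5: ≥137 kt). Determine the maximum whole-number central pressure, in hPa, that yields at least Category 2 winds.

Category 2 begins at V = 83 kt.
Required ΔP = (83/6.68)^(1/0.621) = 12.425^1.610 ≈ 57.83 hPa.
P_c ≤ 1012 − 57.83 = 954.17, so the highest integer P_c is 954 hPa.

954 hPa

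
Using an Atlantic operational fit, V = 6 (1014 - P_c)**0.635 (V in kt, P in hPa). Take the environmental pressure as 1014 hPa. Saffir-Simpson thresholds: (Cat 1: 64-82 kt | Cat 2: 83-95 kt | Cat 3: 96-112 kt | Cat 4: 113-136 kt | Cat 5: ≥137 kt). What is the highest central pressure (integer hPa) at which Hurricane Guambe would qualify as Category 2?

Category 2 begins at V = 83 kt.
Required ΔP = (83/6)^(1/0.635) = 13.833^1.575 ≈ 62.62 hPa.
P_c ≤ 1014 − 62.62 = 951.38, so the highest integer P_c is 951 hPa.

951 hPa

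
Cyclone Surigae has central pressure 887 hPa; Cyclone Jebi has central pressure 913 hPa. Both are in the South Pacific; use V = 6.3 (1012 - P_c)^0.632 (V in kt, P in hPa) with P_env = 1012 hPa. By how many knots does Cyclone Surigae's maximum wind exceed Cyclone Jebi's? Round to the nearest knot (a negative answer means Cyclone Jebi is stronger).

18 kt

Cyclone Surigae: ΔP = 125; V ≈ 6.3 × 125^0.632 ≈ 133.23 kt.
Cyclone Jebi: ΔP = 99; V ≈ 6.3 × 99^0.632 ≈ 114.97 kt.
Difference ≈ 133.23 − 114.97 = 18.26 → 18 kt.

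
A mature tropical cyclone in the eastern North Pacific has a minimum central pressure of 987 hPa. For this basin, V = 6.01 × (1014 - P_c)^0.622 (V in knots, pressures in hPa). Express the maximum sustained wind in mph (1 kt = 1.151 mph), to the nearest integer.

ΔP = 1014 − 987 = 27 hPa.
V ≈ 6.01 × 27^0.622 = 6.01 × 7.768 ≈ 46.686 kt.
46.686 × 1.151 ≈ 53.74 mph → 54 mph.

54 mph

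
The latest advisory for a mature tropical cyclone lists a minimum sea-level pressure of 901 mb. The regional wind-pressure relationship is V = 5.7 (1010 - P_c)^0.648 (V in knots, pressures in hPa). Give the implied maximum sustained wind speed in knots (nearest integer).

119 kt

ΔP = 1010 − 901 = 109 mb.
109^0.648 ≈ 20.905.
V ≈ 5.7 × 20.905 ≈ 119.2 kt.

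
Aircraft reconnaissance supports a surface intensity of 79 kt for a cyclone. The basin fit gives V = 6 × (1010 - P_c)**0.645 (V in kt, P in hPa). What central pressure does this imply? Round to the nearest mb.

ΔP = (V / 6)^(1/0.645) = (79/6)^1.550.
79/6 = 13.167; 13.167^1.550 ≈ 54.40 mb.
P_c = 1010 − 54.40 = 955.60 ≈ 956 mb.

956 mb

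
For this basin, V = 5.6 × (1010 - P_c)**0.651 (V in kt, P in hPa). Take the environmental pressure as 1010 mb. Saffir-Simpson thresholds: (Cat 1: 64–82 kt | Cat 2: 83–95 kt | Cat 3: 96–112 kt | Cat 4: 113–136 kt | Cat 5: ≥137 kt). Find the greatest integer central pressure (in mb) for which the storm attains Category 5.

874 mb

Category 5 begins at V = 137 kt.
Required ΔP = (137/5.6)^(1/0.651) = 24.464^1.536 ≈ 135.81 mb.
P_c ≤ 1010 − 135.81 = 874.19, so the highest integer P_c is 874 mb.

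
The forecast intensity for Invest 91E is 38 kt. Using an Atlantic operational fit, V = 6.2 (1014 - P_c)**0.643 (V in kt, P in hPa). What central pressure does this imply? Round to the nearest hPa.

ΔP = (V / 6.2)^(1/0.643) = (38/6.2)^1.555.
38/6.2 = 6.129; 6.129^1.555 ≈ 16.77 hPa.
P_c = 1014 − 16.77 = 997.23 ≈ 997 hPa.

997 hPa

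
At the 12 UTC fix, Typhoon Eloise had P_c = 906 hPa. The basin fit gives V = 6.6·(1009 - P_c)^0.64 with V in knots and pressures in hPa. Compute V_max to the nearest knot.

ΔP = 1009 − 906 = 103 hPa.
103^0.64 ≈ 19.419.
V ≈ 6.6 × 19.419 ≈ 128.2 kt.

128 kt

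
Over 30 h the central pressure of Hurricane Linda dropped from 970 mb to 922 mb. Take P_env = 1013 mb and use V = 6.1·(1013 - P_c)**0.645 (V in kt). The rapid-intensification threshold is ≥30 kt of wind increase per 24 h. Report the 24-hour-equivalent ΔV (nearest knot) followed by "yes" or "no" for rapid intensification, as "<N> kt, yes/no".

V₁: ΔP = 43, V ≈ 6.1 × 43^0.645 ≈ 69.01 kt.
V₂: ΔP = 91, V ≈ 6.1 × 91^0.645 ≈ 111.92 kt.
ΔV over 30 h = 42.91 kt → 24 h equivalent = 42.91 × 24/30 ≈ 34.33 kt.
34 kt ≥ 30 kt ⇒ rapid intensification.

34 kt, yes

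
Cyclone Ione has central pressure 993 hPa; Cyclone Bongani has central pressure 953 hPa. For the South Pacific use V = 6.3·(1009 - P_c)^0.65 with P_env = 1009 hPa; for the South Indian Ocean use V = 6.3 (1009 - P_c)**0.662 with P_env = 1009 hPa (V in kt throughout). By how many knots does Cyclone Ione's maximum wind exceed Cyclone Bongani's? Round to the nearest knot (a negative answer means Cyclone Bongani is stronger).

Cyclone Ione: ΔP = 16; V ≈ 6.3 × 16^0.65 ≈ 38.20 kt.
Cyclone Bongani: ΔP = 56; V ≈ 6.3 × 56^0.662 ≈ 90.50 kt.
Difference ≈ 38.20 − 90.50 = -52.30 → -52 kt.

-52 kt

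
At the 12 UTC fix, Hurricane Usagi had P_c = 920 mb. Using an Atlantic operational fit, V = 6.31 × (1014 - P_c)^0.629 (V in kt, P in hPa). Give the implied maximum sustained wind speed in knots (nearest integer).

ΔP = 1014 − 920 = 94 mb.
94^0.629 ≈ 17.422.
V ≈ 6.31 × 17.422 ≈ 109.9 kt.

110 kt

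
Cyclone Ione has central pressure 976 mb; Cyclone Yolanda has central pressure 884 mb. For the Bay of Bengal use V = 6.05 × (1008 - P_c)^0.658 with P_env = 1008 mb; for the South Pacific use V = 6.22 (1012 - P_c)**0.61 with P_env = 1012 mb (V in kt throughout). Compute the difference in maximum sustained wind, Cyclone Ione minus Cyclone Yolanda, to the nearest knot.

Cyclone Ione: ΔP = 32; V ≈ 6.05 × 32^0.658 ≈ 59.18 kt.
Cyclone Yolanda: ΔP = 128; V ≈ 6.22 × 128^0.61 ≈ 120.00 kt.
Difference ≈ 59.18 − 120.00 = -60.82 → -61 kt.

-61 kt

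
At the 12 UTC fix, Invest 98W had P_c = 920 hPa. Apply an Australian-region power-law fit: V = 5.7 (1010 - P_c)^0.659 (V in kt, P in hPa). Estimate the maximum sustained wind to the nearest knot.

ΔP = 1010 − 920 = 90 hPa.
90^0.659 ≈ 19.402.
V ≈ 5.7 × 19.402 ≈ 110.6 kt.

111 kt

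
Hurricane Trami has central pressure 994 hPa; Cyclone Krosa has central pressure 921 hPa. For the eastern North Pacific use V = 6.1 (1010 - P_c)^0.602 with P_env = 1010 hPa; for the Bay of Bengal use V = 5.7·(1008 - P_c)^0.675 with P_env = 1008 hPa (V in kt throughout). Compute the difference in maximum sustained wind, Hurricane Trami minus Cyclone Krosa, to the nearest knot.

Hurricane Trami: ΔP = 16; V ≈ 6.1 × 16^0.602 ≈ 32.38 kt.
Cyclone Krosa: ΔP = 87; V ≈ 5.7 × 87^0.675 ≈ 116.16 kt.
Difference ≈ 32.38 − 116.16 = -83.78 → -84 kt.

-84 kt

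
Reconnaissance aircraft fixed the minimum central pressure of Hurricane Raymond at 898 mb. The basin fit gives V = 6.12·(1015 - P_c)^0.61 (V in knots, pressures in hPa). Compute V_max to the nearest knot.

ΔP = 1015 − 898 = 117 mb.
117^0.61 ≈ 18.264.
V ≈ 6.12 × 18.264 ≈ 111.8 kt.

112 kt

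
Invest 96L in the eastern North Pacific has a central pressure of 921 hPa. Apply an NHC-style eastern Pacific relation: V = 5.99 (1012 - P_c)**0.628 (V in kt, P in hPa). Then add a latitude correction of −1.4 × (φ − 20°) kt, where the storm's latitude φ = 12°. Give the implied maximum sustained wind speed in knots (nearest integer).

ΔP = 1012 − 921 = 91 hPa.
91^0.628 ≈ 16.993.
V ≈ 5.99 × 16.993 ≈ 101.8 kt.
Latitude correction: −1.4 × (12 − 20) = 11.2 kt.
Corrected V ≈ 113 kt → 113 kt.

113 kt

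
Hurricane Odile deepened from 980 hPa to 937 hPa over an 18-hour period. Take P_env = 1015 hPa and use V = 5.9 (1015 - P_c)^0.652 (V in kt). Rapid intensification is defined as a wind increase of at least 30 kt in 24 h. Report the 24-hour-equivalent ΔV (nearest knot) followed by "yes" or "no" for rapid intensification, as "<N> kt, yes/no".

55 kt, yes

V₁: ΔP = 35, V ≈ 5.9 × 35^0.652 ≈ 59.92 kt.
V₂: ΔP = 78, V ≈ 5.9 × 78^0.652 ≈ 101.04 kt.
ΔV over 18 h = 41.12 kt → 24 h equivalent = 41.12 × 24/18 ≈ 54.83 kt.
55 kt ≥ 30 kt ⇒ rapid intensification.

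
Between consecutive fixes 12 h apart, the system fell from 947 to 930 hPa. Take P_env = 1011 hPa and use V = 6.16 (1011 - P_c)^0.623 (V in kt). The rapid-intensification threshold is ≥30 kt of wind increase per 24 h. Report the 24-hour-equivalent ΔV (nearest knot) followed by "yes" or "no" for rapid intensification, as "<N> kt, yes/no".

26 kt, no

V₁: ΔP = 64, V ≈ 6.16 × 64^0.623 ≈ 82.19 kt.
V₂: ΔP = 81, V ≈ 6.16 × 81^0.623 ≈ 95.18 kt.
ΔV over 12 h = 12.99 kt → 24 h equivalent = 12.99 × 24/12 ≈ 25.98 kt.
26 kt < 30 kt ⇒ not rapid intensification.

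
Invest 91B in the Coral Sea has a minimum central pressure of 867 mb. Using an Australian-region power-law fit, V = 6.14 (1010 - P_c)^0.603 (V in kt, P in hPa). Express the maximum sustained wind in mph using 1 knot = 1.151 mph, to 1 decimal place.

140.9 mph

ΔP = 1010 − 867 = 143 mb.
V ≈ 6.14 × 143^0.603 = 6.14 × 19.937 ≈ 122.415 kt.
122.415 × 1.151 ≈ 140.90 mph → 140.9 mph.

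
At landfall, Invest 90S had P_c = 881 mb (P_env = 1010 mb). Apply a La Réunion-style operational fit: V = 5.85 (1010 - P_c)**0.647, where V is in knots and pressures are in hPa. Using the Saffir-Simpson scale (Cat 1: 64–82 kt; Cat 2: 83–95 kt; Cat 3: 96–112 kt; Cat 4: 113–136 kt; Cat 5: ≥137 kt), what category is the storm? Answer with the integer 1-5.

ΔP = 1010 − 881 = 129 mb.
V ≈ 5.85 × 129^0.647 = 5.85 × 23.20 ≈ 136 kt.
136 kt falls in the Category 4 band.

4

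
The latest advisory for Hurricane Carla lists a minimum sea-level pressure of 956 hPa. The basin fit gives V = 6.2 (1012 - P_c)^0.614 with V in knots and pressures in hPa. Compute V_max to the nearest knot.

ΔP = 1012 − 956 = 56 hPa.
56^0.614 ≈ 11.841.
V ≈ 6.2 × 11.841 ≈ 73.4 kt.

73 kt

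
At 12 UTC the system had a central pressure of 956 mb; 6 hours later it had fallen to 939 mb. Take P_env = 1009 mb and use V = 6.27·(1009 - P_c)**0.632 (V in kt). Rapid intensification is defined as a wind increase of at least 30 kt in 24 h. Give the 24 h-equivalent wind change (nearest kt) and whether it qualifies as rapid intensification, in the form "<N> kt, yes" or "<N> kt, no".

V₁: ΔP = 53, V ≈ 6.27 × 53^0.632 ≈ 77.09 kt.
V₂: ΔP = 70, V ≈ 6.27 × 70^0.632 ≈ 91.91 kt.
ΔV over 6 h = 14.82 kt → 24 h equivalent = 14.82 × 24/6 ≈ 59.28 kt.
59 kt ≥ 30 kt ⇒ rapid intensification.

59 kt, yes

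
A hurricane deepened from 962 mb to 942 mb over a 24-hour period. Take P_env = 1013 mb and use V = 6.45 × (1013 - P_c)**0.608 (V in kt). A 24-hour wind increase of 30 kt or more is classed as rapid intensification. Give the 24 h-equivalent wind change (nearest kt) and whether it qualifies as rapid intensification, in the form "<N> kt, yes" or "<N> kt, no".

V₁: ΔP = 51, V ≈ 6.45 × 51^0.608 ≈ 70.43 kt.
V₂: ΔP = 71, V ≈ 6.45 × 71^0.608 ≈ 86.12 kt.
ΔV over 24 h = 15.69 kt → 24 h equivalent = 15.69 × 24/24 ≈ 15.69 kt.
16 kt < 30 kt ⇒ not rapid intensification.

16 kt, no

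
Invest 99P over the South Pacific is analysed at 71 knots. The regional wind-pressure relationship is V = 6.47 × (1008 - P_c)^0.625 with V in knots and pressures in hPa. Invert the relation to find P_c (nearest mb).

ΔP = (V / 6.47)^(1/0.625) = (71/6.47)^1.600.
71/6.47 = 10.974; 10.974^1.600 ≈ 46.19 mb.
P_c = 1008 − 46.19 = 961.81 ≈ 962 mb.

962 mb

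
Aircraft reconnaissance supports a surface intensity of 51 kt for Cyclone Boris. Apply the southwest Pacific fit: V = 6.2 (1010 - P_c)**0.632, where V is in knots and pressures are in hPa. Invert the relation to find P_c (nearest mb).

ΔP = (V / 6.2)^(1/0.632) = (51/6.2)^1.582.
51/6.2 = 8.226; 8.226^1.582 ≈ 28.06 mb.
P_c = 1010 − 28.06 = 981.94 ≈ 982 mb.

982 mb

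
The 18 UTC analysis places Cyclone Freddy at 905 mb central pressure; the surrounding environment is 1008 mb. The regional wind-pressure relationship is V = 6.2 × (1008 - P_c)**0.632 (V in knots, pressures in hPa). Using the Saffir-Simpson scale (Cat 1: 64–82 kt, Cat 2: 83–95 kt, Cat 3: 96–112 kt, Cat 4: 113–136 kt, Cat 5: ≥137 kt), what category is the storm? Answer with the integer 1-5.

ΔP = 1008 − 905 = 103 mb.
V ≈ 6.2 × 103^0.632 = 6.2 × 18.71 ≈ 116 kt.
116 kt falls in the Category 4 band.

4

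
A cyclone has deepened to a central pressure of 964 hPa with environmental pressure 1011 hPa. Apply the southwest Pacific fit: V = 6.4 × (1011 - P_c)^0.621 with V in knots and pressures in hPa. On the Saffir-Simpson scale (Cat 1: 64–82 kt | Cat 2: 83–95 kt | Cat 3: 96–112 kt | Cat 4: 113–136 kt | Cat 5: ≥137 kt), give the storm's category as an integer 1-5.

ΔP = 1011 − 964 = 47 hPa.
V ≈ 6.4 × 47^0.621 = 6.4 × 10.92 ≈ 70 kt.
70 kt falls in the Category 1 band.

1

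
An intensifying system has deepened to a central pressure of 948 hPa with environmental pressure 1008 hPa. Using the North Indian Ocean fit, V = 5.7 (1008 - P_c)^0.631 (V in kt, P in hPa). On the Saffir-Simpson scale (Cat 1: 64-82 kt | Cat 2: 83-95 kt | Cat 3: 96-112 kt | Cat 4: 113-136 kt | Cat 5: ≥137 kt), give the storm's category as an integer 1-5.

ΔP = 1008 − 948 = 60 hPa.
V ≈ 5.7 × 60^0.631 = 5.7 × 13.24 ≈ 75 kt.
75 kt falls in the Category 1 band.

1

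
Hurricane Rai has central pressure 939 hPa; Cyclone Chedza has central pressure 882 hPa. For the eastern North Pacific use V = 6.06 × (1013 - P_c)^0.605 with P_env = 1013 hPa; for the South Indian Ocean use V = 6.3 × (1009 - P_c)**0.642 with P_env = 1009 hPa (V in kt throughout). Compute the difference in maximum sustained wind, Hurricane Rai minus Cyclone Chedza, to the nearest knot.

-59 kt

Hurricane Rai: ΔP = 74; V ≈ 6.06 × 74^0.605 ≈ 81.91 kt.
Cyclone Chedza: ΔP = 127; V ≈ 6.3 × 127^0.642 ≈ 141.25 kt.
Difference ≈ 81.91 − 141.25 = -59.34 → -59 kt.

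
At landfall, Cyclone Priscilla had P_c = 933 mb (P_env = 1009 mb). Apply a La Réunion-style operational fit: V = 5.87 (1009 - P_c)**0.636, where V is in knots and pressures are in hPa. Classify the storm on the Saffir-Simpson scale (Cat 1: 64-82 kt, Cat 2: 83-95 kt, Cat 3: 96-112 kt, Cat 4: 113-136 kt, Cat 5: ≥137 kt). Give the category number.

2

ΔP = 1009 − 933 = 76 mb.
V ≈ 5.87 × 76^0.636 = 5.87 × 15.71 ≈ 92 kt.
92 kt falls in the Category 2 band.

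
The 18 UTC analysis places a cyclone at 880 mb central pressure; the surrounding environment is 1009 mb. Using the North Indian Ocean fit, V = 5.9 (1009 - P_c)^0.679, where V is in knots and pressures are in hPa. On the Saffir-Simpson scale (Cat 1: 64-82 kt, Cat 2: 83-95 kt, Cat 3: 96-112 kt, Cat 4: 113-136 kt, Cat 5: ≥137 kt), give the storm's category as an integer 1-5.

ΔP = 1009 − 880 = 129 mb.
V ≈ 5.9 × 129^0.679 = 5.9 × 27.11 ≈ 160 kt.
160 kt falls in the Category 5 band.

5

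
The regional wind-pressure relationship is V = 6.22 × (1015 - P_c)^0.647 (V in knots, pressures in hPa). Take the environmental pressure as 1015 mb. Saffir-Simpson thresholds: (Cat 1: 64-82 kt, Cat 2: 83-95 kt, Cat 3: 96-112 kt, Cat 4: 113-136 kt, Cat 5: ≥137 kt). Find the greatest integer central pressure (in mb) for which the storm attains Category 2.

Category 2 begins at V = 83 kt.
Required ΔP = (83/6.22)^(1/0.647) = 13.344^1.546 ≈ 54.86 mb.
P_c ≤ 1015 − 54.86 = 960.14, so the highest integer P_c is 960 mb.

960 mb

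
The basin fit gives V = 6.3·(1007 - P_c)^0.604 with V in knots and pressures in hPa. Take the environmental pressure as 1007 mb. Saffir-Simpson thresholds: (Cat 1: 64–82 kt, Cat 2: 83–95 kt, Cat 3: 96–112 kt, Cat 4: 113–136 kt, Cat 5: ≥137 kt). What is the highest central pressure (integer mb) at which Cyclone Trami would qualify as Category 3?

Category 3 begins at V = 96 kt.
Required ΔP = (96/6.3)^(1/0.604) = 15.238^1.656 ≈ 90.89 mb.
P_c ≤ 1007 − 90.89 = 916.11, so the highest integer P_c is 916 mb.

916 mb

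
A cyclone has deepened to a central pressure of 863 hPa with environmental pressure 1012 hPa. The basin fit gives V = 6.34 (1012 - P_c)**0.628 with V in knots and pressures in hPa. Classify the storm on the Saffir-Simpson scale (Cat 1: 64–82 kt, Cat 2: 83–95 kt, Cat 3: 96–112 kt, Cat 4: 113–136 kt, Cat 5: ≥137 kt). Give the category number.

5

ΔP = 1012 − 863 = 149 hPa.
V ≈ 6.34 × 149^0.628 = 6.34 × 23.16 ≈ 147 kt.
147 kt falls in the Category 5 band.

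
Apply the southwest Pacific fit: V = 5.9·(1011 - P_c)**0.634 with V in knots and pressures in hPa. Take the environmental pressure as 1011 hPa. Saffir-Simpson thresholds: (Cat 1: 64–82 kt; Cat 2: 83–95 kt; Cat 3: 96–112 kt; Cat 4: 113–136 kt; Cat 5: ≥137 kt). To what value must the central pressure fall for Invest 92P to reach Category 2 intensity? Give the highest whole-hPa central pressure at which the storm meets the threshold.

Category 2 begins at V = 83 kt.
Required ΔP = (83/5.9)^(1/0.634) = 14.068^1.577 ≈ 64.73 hPa.
P_c ≤ 1011 − 64.73 = 946.27, so the highest integer P_c is 946 hPa.

946 hPa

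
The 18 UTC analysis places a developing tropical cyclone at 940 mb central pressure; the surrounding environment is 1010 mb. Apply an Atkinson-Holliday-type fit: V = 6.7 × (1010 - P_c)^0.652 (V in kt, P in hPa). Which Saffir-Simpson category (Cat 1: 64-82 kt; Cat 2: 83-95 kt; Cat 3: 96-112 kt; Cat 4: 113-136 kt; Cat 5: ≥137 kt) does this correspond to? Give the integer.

3

ΔP = 1010 − 940 = 70 mb.
V ≈ 6.7 × 70^0.652 = 6.7 × 15.96 ≈ 107 kt.
107 kt falls in the Category 3 band.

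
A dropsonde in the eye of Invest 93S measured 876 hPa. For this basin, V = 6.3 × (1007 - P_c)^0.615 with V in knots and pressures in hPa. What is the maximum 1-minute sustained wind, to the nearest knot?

126 kt

ΔP = 1007 − 876 = 131 hPa.
131^0.615 ≈ 20.050.
V ≈ 6.3 × 20.050 ≈ 126.3 kt.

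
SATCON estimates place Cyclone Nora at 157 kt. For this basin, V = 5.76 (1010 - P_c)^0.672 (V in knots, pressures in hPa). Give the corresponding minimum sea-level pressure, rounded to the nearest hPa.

873 hPa

ΔP = (V / 5.76)^(1/0.672) = (157/5.76)^1.488.
157/5.76 = 27.257; 27.257^1.488 ≈ 136.81 hPa.
P_c = 1010 − 136.81 = 873.19 ≈ 873 hPa.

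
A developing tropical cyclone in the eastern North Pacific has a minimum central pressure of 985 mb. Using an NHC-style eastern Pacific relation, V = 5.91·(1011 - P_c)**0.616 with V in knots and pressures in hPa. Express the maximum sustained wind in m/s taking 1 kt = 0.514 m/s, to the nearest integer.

23 m/s

ΔP = 1011 − 985 = 26 mb.
V ≈ 5.91 × 26^0.616 = 5.91 × 7.441 ≈ 43.976 kt.
43.976 × 0.514 ≈ 22.60 m/s → 23 m/s.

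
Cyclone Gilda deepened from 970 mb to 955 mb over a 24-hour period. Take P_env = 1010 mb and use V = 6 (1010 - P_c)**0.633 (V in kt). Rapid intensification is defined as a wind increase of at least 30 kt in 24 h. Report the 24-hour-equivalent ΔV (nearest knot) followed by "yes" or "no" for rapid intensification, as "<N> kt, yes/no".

V₁: ΔP = 40, V ≈ 6 × 40^0.633 ≈ 61.98 kt.
V₂: ΔP = 55, V ≈ 6 × 55^0.633 ≈ 75.82 kt.
ΔV over 24 h = 13.84 kt → 24 h equivalent = 13.84 × 24/24 ≈ 13.84 kt.
14 kt < 30 kt ⇒ not rapid intensification.

14 kt, no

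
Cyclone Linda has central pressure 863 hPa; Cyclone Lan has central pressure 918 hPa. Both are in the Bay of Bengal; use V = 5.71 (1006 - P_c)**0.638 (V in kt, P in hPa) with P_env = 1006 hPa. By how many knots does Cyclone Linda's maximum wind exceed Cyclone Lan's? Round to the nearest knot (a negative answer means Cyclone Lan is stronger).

36 kt

Cyclone Linda: ΔP = 143; V ≈ 5.71 × 143^0.638 ≈ 135.44 kt.
Cyclone Lan: ΔP = 88; V ≈ 5.71 × 88^0.638 ≈ 99.36 kt.
Difference ≈ 135.44 − 99.36 = 36.08 → 36 kt.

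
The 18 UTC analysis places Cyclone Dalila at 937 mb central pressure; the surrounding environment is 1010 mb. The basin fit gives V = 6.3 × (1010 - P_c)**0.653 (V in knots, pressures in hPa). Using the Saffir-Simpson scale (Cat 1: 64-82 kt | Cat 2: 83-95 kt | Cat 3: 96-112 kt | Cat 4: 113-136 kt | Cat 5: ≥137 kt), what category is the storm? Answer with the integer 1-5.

3

ΔP = 1010 − 937 = 73 mb.
V ≈ 6.3 × 73^0.653 = 6.3 × 16.47 ≈ 104 kt.
104 kt falls in the Category 3 band.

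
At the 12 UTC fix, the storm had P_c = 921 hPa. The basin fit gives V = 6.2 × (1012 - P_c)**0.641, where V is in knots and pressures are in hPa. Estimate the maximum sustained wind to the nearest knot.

112 kt

ΔP = 1012 − 921 = 91 hPa.
91^0.641 ≈ 18.020.
V ≈ 6.2 × 18.020 ≈ 111.7 kt.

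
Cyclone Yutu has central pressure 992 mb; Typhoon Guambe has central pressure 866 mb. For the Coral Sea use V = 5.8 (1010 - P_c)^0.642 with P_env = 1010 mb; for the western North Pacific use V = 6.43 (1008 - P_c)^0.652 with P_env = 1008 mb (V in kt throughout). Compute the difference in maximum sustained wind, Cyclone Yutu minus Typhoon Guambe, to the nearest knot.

-126 kt

Cyclone Yutu: ΔP = 18; V ≈ 5.8 × 18^0.642 ≈ 37.09 kt.
Typhoon Guambe: ΔP = 142; V ≈ 6.43 × 142^0.652 ≈ 162.74 kt.
Difference ≈ 37.09 − 162.74 = -125.65 → -126 kt.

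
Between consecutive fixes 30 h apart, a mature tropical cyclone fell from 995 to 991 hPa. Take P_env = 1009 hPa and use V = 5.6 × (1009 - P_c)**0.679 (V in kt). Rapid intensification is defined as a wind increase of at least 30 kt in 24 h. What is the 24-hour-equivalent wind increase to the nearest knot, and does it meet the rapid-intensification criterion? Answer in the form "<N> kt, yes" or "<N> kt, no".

5 kt, no

V₁: ΔP = 14, V ≈ 5.6 × 14^0.679 ≈ 33.61 kt.
V₂: ΔP = 18, V ≈ 5.6 × 18^0.679 ≈ 39.86 kt.
ΔV over 30 h = 6.25 kt → 24 h equivalent = 6.25 × 24/30 ≈ 5.00 kt.
5 kt < 30 kt ⇒ not rapid intensification.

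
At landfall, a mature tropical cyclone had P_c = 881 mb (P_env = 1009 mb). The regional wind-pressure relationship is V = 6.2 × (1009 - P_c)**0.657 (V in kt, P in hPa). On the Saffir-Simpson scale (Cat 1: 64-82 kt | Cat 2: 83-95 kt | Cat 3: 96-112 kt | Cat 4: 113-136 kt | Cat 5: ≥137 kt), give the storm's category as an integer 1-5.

ΔP = 1009 − 881 = 128 mb.
V ≈ 6.2 × 128^0.657 = 6.2 × 24.23 ≈ 150 kt.
150 kt falls in the Category 5 band.

5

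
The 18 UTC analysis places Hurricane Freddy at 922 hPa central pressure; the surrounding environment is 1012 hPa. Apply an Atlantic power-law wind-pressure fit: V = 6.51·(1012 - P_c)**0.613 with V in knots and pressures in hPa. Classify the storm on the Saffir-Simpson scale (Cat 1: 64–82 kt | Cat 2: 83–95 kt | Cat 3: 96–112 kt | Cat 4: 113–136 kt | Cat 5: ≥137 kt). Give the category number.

ΔP = 1012 − 922 = 90 hPa.
V ≈ 6.51 × 90^0.613 = 6.51 × 15.77 ≈ 103 kt.
103 kt falls in the Category 3 band.

3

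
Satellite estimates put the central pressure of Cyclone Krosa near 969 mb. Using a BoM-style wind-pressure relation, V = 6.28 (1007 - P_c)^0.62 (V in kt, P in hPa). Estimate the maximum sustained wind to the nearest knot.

60 kt

ΔP = 1007 − 969 = 38 mb.
38^0.62 ≈ 9.538.
V ≈ 6.28 × 9.538 ≈ 59.9 kt.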